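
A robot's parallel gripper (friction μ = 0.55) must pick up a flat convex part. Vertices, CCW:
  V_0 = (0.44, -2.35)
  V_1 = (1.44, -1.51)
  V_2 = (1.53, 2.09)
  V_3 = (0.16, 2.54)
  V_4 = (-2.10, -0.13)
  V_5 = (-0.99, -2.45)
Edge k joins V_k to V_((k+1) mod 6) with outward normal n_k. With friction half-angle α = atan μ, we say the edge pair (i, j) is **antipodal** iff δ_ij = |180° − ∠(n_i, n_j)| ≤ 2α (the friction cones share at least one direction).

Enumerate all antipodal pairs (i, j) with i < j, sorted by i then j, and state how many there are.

count = 6; pairs: (0,3), (1,3), (1,4), (2,4), (2,5), (3,5)

α = atan 0.55 = 28.81°;  2α = 57.62°
n_0 = (+0.6432, -0.7657)
n_1 = (+0.9997, -0.0250)
n_2 = (+0.3121, +0.9501)
n_3 = (-0.7633, +0.6461)
n_4 = (-0.9021, -0.4316)
n_5 = (+0.0698, -0.9976)
  (0,1): δ = 131.46°  ·
  (0,2): δ = 58.21°  ·
  (0,3): δ = 9.72°  ✓
  (0,4): δ = 75.54°  ·
  (0,5): δ = 143.97°  ·
  (1,2): δ = 106.75°  ·
  (1,3): δ = 38.81°  ✓
  (1,4): δ = 27.00°  ✓
  (1,5): δ = 95.43°  ·
  (2,3): δ = 112.06°  ·
  (2,4): δ = 46.25°  ✓
  (2,5): δ = 22.18°  ✓
  (3,4): δ = 114.19°  ·
  (3,5): δ = 45.75°  ✓
  (4,5): δ = 111.57°  ·
antipodal pairs: 6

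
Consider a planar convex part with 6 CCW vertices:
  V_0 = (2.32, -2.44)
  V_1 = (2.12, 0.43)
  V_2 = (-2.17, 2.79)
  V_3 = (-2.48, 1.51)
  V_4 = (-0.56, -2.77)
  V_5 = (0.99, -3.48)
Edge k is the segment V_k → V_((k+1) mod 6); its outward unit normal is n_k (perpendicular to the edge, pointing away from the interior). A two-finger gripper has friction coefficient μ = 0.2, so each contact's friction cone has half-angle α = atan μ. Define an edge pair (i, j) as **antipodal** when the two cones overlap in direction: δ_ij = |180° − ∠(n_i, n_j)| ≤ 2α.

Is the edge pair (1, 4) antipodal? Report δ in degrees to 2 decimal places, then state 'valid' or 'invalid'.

α = atan 0.2 = 11.31°;  2α = 22.62°
edge 1: e_1 = (-4.29, +2.36);  n_1 = (+0.4820, +0.8762)
edge 4: e_4 = (+1.55, -0.71);  n_4 = (-0.4165, -0.9092)
∠(n_1, n_4) = 175.79°
δ = |180° − 175.79°| = 4.21°
4.21° ≤ 2α = 22.62°  →  valid

δ = 4.21°, valid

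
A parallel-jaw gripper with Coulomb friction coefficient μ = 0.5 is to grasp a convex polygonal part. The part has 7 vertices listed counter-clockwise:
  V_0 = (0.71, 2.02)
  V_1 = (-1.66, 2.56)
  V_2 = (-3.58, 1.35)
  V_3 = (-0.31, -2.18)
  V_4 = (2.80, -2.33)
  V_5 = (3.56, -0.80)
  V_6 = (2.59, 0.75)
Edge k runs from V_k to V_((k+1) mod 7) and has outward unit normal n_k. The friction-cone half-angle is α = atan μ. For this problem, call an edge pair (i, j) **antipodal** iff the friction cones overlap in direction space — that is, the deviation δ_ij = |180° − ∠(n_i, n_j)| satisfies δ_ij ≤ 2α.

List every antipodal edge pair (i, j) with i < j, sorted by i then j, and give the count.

α = atan 0.5 = 26.57°;  2α = 53.13°
n_0 = (+0.2222, +0.9750)
n_1 = (-0.5332, +0.8460)
n_2 = (-0.7336, -0.6796)
n_3 = (-0.0482, -0.9988)
n_4 = (+0.8956, -0.4449)
n_5 = (+0.8477, +0.5305)
n_6 = (+0.5598, +0.8286)
  (0,1): δ = 134.94°  ·
  (0,2): δ = 34.35°  ✓
  (0,3): δ = 10.07°  ✓
  (0,4): δ = 76.42°  ·
  (0,5): δ = 134.87°  ·
  (0,6): δ = 158.80°  ·
  (1,2): δ = 79.41°  ·
  (1,3): δ = 34.98°  ✓
  (1,4): δ = 31.37°  ✓
  (1,5): δ = 89.82°  ·
  (1,6): δ = 113.74°  ·
  (2,3): δ = 135.57°  ·
  (2,4): δ = 69.23°  ·
  (2,5): δ = 10.77°  ✓
  (2,6): δ = 13.15°  ✓
  (3,4): δ = 113.65°  ·
  (3,5): δ = 55.20°  ·
  (3,6): δ = 31.28°  ✓
  (4,5): δ = 121.55°  ·
  (4,6): δ = 97.63°  ·
  (5,6): δ = 156.08°  ·
antipodal pairs: 7

count = 7; pairs: (0,2), (0,3), (1,3), (1,4), (2,5), (2,6), (3,6)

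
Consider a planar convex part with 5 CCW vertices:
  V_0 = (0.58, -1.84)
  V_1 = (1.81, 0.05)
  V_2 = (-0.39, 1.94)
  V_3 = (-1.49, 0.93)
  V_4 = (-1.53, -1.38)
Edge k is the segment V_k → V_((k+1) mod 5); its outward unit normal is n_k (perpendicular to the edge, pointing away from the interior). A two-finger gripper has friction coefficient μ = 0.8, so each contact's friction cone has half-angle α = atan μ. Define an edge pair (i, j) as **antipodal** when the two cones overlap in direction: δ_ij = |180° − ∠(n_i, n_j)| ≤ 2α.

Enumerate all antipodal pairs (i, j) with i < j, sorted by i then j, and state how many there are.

α = atan 0.8 = 38.66°;  2α = 77.32°
n_0 = (+0.8381, -0.5455)
n_1 = (+0.6516, +0.7585)
n_2 = (-0.6763, +0.7366)
n_3 = (-0.9999, +0.0173)
n_4 = (-0.2130, -0.9771)
  (0,1): δ = 97.61°  ·
  (0,2): δ = 14.39°  ✓
  (0,3): δ = 32.06°  ✓
  (0,4): δ = 110.76°  ·
  (1,2): δ = 96.78°  ·
  (1,3): δ = 50.33°  ✓
  (1,4): δ = 28.37°  ✓
  (2,3): δ = 133.55°  ·
  (2,4): δ = 54.86°  ✓
  (3,4): δ = 101.31°  ·
antipodal pairs: 5

count = 5; pairs: (0,2), (0,3), (1,3), (1,4), (2,4)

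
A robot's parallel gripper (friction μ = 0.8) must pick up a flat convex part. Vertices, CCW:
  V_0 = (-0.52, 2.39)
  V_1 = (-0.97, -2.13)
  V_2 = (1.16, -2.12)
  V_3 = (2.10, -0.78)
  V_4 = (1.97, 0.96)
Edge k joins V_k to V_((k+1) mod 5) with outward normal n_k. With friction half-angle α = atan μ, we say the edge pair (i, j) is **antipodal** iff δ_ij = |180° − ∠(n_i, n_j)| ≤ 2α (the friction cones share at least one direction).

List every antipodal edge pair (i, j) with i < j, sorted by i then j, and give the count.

count = 4; pairs: (0,2), (0,3), (0,4), (1,4)

α = atan 0.8 = 38.66°;  2α = 77.32°
n_0 = (-0.9951, +0.0991)
n_1 = (+0.0047, -1.0000)
n_2 = (+0.8187, -0.5743)
n_3 = (+0.9972, +0.0745)
n_4 = (+0.4980, +0.8672)
  (0,1): δ = 84.05°  ·
  (0,2): δ = 29.36°  ✓
  (0,3): δ = 9.96°  ✓
  (0,4): δ = 65.82°  ✓
  (1,2): δ = 125.32°  ·
  (1,3): δ = 86.00°  ·
  (1,4): δ = 30.14°  ✓
  (2,3): δ = 140.68°  ·
  (2,4): δ = 84.82°  ·
  (3,4): δ = 124.14°  ·
antipodal pairs: 4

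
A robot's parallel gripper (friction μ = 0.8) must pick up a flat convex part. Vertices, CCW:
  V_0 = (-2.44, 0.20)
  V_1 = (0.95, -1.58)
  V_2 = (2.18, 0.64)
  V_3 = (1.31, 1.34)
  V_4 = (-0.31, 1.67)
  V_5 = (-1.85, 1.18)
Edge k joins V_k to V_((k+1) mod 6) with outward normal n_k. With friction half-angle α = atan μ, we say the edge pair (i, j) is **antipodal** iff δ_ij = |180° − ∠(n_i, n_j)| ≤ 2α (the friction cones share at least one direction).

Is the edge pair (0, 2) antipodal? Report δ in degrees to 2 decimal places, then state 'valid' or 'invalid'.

δ = 11.12°, valid

α = atan 0.8 = 38.66°;  2α = 77.32°
edge 0: e_0 = (+3.39, -1.78);  n_0 = (-0.4649, -0.8854)
edge 2: e_2 = (-0.87, +0.70);  n_2 = (+0.6269, +0.7791)
∠(n_0, n_2) = 168.88°
δ = |180° − 168.88°| = 11.12°
11.12° ≤ 2α = 77.32°  →  valid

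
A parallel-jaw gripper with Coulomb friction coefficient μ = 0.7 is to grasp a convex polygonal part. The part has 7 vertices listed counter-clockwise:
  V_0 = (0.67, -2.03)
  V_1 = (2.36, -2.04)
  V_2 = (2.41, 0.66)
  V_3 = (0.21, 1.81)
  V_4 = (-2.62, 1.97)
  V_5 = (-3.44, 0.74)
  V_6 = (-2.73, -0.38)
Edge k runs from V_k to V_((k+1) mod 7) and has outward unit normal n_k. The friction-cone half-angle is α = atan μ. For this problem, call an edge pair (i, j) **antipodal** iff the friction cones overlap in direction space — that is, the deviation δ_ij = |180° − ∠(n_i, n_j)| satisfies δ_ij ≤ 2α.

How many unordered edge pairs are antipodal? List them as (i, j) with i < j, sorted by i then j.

α = atan 0.7 = 34.99°;  2α = 69.98°
n_0 = (-0.0059, -1.0000)
n_1 = (+0.9998, -0.0185)
n_2 = (+0.4633, +0.8862)
n_3 = (+0.0564, +0.9984)
n_4 = (-0.8321, +0.5547)
n_5 = (-0.8446, -0.5354)
n_6 = (-0.4366, -0.8997)
  (0,1): δ = 90.72°  ·
  (0,2): δ = 27.26°  ✓
  (0,3): δ = 2.90°  ✓
  (0,4): δ = 56.65°  ✓
  (0,5): δ = 122.71°  ·
  (0,6): δ = 154.45°  ·
  (1,2): δ = 116.54°  ·
  (1,3): δ = 92.17°  ·
  (1,4): δ = 32.63°  ✓
  (1,5): δ = 33.43°  ✓
  (1,6): δ = 65.17°  ✓
  (2,3): δ = 155.64°  ·
  (2,4): δ = 96.09°  ·
  (2,5): δ = 30.03°  ✓
  (2,6): δ = 1.71°  ✓
  (3,4): δ = 120.45°  ·
  (3,5): δ = 54.39°  ✓
  (3,6): δ = 22.65°  ✓
  (4,5): δ = 113.94°  ·
  (4,6): δ = 82.20°  ·
  (5,6): δ = 148.26°  ·
antipodal pairs: 10

count = 10; pairs: (0,2), (0,3), (0,4), (1,4), (1,5), (1,6), (2,5), (2,6), (3,5), (3,6)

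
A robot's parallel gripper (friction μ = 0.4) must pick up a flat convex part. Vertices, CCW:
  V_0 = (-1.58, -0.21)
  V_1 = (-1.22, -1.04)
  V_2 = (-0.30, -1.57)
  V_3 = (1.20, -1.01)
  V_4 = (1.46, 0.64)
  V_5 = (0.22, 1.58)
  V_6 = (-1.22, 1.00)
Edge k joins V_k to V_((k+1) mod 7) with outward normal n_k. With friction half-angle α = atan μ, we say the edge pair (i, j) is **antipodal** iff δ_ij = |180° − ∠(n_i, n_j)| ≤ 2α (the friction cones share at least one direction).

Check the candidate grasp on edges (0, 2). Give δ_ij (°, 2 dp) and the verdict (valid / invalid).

δ = 92.98°, invalid

α = atan 0.4 = 21.80°;  2α = 43.60°
edge 0: e_0 = (+0.36, -0.83);  n_0 = (-0.9174, -0.3979)
edge 2: e_2 = (+1.50, +0.56);  n_2 = (+0.3498, -0.9368)
∠(n_0, n_2) = 87.02°
δ = |180° − 87.02°| = 92.98°
92.98° > 2α = 43.60°  →  invalid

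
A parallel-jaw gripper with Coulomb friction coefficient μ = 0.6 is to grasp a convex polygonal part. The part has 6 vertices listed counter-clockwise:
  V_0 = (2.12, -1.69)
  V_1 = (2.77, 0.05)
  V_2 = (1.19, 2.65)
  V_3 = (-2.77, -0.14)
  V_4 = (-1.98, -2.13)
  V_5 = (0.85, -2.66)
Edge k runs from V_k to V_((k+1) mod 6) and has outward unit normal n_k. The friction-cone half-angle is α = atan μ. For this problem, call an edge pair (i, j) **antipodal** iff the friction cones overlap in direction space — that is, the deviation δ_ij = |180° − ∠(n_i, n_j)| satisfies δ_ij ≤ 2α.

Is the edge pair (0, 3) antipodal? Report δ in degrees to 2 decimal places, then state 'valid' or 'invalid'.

δ = 42.14°, valid

α = atan 0.6 = 30.96°;  2α = 61.93°
edge 0: e_0 = (+0.65, +1.74);  n_0 = (+0.9368, -0.3499)
edge 3: e_3 = (+0.79, -1.99);  n_3 = (-0.9294, -0.3690)
∠(n_0, n_3) = 137.86°
δ = |180° − 137.86°| = 42.14°
42.14° ≤ 2α = 61.93°  →  valid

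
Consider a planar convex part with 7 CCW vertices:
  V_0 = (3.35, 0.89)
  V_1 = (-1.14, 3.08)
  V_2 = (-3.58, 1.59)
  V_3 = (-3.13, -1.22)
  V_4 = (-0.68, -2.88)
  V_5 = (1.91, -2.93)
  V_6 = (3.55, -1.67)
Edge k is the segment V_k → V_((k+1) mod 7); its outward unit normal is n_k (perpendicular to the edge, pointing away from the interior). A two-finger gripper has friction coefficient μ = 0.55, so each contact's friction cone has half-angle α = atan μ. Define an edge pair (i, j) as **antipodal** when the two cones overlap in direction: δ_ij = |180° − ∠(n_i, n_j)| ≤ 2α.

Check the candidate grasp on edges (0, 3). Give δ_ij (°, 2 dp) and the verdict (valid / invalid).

δ = 8.12°, valid

α = atan 0.55 = 28.81°;  2α = 57.62°
edge 0: e_0 = (-4.49, +2.19);  n_0 = (+0.4384, +0.8988)
edge 3: e_3 = (+2.45, -1.66);  n_3 = (-0.5609, -0.8279)
∠(n_0, n_3) = 171.88°
δ = |180° − 171.88°| = 8.12°
8.12° ≤ 2α = 57.62°  →  valid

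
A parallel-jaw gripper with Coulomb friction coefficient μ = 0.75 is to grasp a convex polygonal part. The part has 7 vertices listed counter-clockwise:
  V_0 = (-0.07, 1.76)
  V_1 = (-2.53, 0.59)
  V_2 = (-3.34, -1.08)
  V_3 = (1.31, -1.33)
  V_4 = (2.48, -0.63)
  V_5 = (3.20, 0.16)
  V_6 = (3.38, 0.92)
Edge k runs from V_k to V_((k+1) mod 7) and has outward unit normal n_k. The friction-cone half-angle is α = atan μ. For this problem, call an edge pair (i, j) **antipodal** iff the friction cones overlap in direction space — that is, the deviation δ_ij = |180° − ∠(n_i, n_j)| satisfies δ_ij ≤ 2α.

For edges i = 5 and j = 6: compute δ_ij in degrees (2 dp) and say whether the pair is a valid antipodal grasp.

δ = 90.36°, invalid

α = atan 0.75 = 36.87°;  2α = 73.74°
edge 5: e_5 = (+0.18, +0.76);  n_5 = (+0.9731, -0.2305)
edge 6: e_6 = (-3.45, +0.84);  n_6 = (+0.2366, +0.9716)
∠(n_5, n_6) = 89.64°
δ = |180° − 89.64°| = 90.36°
90.36° > 2α = 73.74°  →  invalid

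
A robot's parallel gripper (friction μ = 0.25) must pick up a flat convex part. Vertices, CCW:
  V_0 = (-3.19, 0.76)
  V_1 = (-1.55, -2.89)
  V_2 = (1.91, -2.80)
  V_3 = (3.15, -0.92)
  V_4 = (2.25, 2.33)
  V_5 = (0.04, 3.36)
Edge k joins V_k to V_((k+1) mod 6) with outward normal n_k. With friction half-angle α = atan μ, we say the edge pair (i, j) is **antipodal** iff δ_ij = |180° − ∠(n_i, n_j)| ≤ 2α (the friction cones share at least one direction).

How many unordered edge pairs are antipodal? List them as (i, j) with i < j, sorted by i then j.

α = atan 0.25 = 14.04°;  2α = 28.07°
n_0 = (-0.9122, -0.4098)
n_1 = (+0.0260, -0.9997)
n_2 = (+0.8348, -0.5506)
n_3 = (+0.9637, +0.2669)
n_4 = (+0.4224, +0.9064)
n_5 = (-0.6270, +0.7790)
  (0,1): δ = 112.71°  ·
  (0,2): δ = 57.60°  ·
  (0,3): δ = 8.72°  ✓
  (0,4): δ = 40.82°  ·
  (0,5): δ = 104.64°  ·
  (1,2): δ = 124.90°  ·
  (1,3): δ = 76.01°  ·
  (1,4): δ = 26.48°  ✓
  (1,5): δ = 37.34°  ·
  (2,3): δ = 131.11°  ·
  (2,4): δ = 81.58°  ·
  (2,5): δ = 17.76°  ✓
  (3,4): δ = 130.47°  ·
  (3,5): δ = 66.65°  ·
  (4,5): δ = 116.18°  ·
antipodal pairs: 3

count = 3; pairs: (0,3), (1,4), (2,5)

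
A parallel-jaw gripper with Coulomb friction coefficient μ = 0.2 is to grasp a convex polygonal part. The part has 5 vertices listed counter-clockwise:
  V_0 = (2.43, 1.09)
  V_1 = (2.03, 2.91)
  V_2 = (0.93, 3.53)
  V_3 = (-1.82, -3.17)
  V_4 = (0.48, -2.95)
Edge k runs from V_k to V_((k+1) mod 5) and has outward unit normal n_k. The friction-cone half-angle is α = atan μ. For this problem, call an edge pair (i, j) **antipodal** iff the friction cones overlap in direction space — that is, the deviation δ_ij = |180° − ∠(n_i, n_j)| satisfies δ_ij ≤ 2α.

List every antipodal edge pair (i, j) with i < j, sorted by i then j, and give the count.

α = atan 0.2 = 11.31°;  2α = 22.62°
n_0 = (+0.9767, +0.2147)
n_1 = (+0.4910, +0.8712)
n_2 = (-0.9251, +0.3797)
n_3 = (+0.0952, -0.9955)
n_4 = (+0.9006, -0.4347)
  (0,1): δ = 131.80°  ·
  (0,2): δ = 34.71°  ·
  (0,3): δ = 83.07°  ·
  (0,4): δ = 141.84°  ·
  (1,2): δ = 82.91°  ·
  (1,3): δ = 34.87°  ·
  (1,4): δ = 93.64°  ·
  (2,3): δ = 62.22°  ·
  (2,4): δ = 3.45°  ✓
  (3,4): δ = 121.23°  ·
antipodal pairs: 1

count = 1; pairs: (2,4)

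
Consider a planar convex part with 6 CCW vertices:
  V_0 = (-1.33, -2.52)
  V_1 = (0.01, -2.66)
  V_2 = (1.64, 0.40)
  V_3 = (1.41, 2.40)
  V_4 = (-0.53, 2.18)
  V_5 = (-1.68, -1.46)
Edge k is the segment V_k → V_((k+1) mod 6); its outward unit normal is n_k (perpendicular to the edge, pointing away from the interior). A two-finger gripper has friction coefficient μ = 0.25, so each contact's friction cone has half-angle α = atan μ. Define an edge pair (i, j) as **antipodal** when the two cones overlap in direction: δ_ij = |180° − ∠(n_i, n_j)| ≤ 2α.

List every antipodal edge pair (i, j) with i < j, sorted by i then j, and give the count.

α = atan 0.25 = 14.04°;  2α = 28.07°
n_0 = (-0.1039, -0.9946)
n_1 = (+0.8826, -0.4701)
n_2 = (+0.9935, +0.1142)
n_3 = (-0.1127, +0.9936)
n_4 = (-0.9535, +0.3013)
n_5 = (-0.9496, -0.3135)
  (0,1): δ = 112.08°  ·
  (0,2): δ = 77.48°  ·
  (0,3): δ = 12.43°  ✓
  (0,4): δ = 78.43°  ·
  (0,5): δ = 114.24°  ·
  (1,2): δ = 145.40°  ·
  (1,3): δ = 55.49°  ·
  (1,4): δ = 10.51°  ✓
  (1,5): δ = 46.32°  ·
  (2,3): δ = 90.09°  ·
  (2,4): δ = 24.09°  ✓
  (2,5): δ = 11.71°  ✓
  (3,4): δ = 114.00°  ·
  (3,5): δ = 78.20°  ·
  (4,5): δ = 144.19°  ·
antipodal pairs: 4

count = 4; pairs: (0,3), (1,4), (2,4), (2,5)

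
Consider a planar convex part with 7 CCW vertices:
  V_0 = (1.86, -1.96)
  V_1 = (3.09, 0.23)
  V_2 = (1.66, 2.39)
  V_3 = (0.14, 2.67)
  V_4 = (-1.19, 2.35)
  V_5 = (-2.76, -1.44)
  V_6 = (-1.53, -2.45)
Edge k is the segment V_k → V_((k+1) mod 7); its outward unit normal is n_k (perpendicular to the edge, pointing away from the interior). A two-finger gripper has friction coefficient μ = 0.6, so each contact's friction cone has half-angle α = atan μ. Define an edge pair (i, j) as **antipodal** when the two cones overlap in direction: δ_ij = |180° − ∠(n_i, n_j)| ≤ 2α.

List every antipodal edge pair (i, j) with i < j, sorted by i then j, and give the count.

count = 9; pairs: (0,3), (0,4), (1,4), (1,5), (2,5), (2,6), (3,5), (3,6), (4,6)

α = atan 0.6 = 30.96°;  2α = 61.93°
n_0 = (+0.8719, -0.4897)
n_1 = (+0.8338, +0.5520)
n_2 = (+0.1812, +0.9835)
n_3 = (-0.2339, +0.9723)
n_4 = (-0.9239, +0.3827)
n_5 = (-0.6346, -0.7728)
n_6 = (+0.1431, -0.9897)
  (0,1): δ = 117.17°  ·
  (0,2): δ = 71.12°  ·
  (0,3): δ = 47.15°  ✓
  (0,4): δ = 6.82°  ✓
  (0,5): δ = 79.93°  ·
  (0,6): δ = 127.55°  ·
  (1,2): δ = 133.94°  ·
  (1,3): δ = 109.98°  ·
  (1,4): δ = 56.01°  ✓
  (1,5): δ = 17.10°  ✓
  (1,6): δ = 64.72°  ·
  (2,3): δ = 156.03°  ·
  (2,4): δ = 102.06°  ·
  (2,5): δ = 28.95°  ✓
  (2,6): δ = 18.66°  ✓
  (3,4): δ = 126.03°  ·
  (3,5): δ = 52.92°  ✓
  (3,6): δ = 5.30°  ✓
  (4,5): δ = 106.89°  ·
  (4,6): δ = 59.27°  ✓
  (5,6): δ = 132.38°  ·
antipodal pairs: 9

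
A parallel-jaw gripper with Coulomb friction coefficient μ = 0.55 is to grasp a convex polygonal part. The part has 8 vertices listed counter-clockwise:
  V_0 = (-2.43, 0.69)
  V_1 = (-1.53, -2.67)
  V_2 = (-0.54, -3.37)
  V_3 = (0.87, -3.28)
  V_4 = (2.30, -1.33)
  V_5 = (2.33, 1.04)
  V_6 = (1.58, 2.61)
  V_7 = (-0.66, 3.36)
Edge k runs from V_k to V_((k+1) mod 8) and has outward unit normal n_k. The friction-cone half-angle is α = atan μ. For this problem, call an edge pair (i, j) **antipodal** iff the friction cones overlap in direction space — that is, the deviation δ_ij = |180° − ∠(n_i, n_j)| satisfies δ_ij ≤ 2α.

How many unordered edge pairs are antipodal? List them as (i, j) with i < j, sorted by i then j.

α = atan 0.55 = 28.81°;  2α = 57.62°
n_0 = (-0.9659, -0.2587)
n_1 = (-0.5773, -0.8165)
n_2 = (+0.0637, -0.9980)
n_3 = (+0.8064, -0.5914)
n_4 = (+0.9999, -0.0127)
n_5 = (+0.9023, +0.4310)
n_6 = (+0.3175, +0.9483)
n_7 = (-0.8335, +0.5525)
  (0,1): δ = 140.26°  ·
  (0,2): δ = 101.34°  ·
  (0,3): δ = 51.25°  ✓
  (0,4): δ = 15.72°  ✓
  (0,5): δ = 10.54°  ✓
  (0,6): δ = 56.49°  ✓
  (0,7): δ = 131.46°  ·
  (1,2): δ = 141.08°  ·
  (1,3): δ = 90.99°  ·
  (1,4): δ = 55.46°  ✓
  (1,5): δ = 29.20°  ✓
  (1,6): δ = 16.75°  ✓
  (1,7): δ = 91.72°  ·
  (2,3): δ = 129.91°  ·
  (2,4): δ = 94.38°  ·
  (2,5): δ = 68.12°  ·
  (2,6): δ = 22.16°  ✓
  (2,7): δ = 52.81°  ✓
  (3,4): δ = 144.47°  ·
  (3,5): δ = 118.21°  ·
  (3,6): δ = 72.26°  ·
  (3,7): δ = 2.71°  ✓
  (4,5): δ = 153.74°  ·
  (4,6): δ = 107.79°  ·
  (4,7): δ = 32.82°  ✓
  (5,6): δ = 134.05°  ·
  (5,7): δ = 59.08°  ·
  (6,7): δ = 105.03°  ·
antipodal pairs: 11

count = 11; pairs: (0,3), (0,4), (0,5), (0,6), (1,4), (1,5), (1,6), (2,6), (2,7), (3,7), (4,7)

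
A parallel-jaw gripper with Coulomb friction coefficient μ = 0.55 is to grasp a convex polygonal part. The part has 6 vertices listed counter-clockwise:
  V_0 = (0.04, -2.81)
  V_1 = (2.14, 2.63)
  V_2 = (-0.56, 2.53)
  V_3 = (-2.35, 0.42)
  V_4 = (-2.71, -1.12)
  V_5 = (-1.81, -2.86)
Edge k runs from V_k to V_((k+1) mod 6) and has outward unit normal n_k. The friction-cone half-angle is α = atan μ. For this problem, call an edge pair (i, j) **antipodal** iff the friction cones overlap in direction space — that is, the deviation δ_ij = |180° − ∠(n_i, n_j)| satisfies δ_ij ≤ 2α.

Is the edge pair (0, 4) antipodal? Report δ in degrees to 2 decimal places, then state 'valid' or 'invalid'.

δ = 48.46°, valid

α = atan 0.55 = 28.81°;  2α = 57.62°
edge 0: e_0 = (+2.10, +5.44);  n_0 = (+0.9329, -0.3601)
edge 4: e_4 = (+0.90, -1.74);  n_4 = (-0.8882, -0.4594)
∠(n_0, n_4) = 131.54°
δ = |180° − 131.54°| = 48.46°
48.46° ≤ 2α = 57.62°  →  valid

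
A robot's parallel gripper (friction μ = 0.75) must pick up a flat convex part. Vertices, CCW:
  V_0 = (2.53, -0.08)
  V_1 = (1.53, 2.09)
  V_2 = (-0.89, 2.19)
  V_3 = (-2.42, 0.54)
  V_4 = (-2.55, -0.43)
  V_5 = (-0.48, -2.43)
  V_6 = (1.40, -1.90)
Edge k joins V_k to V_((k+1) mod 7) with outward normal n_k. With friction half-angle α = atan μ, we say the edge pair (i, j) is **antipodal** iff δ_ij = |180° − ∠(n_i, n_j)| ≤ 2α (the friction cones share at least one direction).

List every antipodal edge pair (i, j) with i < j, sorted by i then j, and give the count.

count = 10; pairs: (0,2), (0,3), (0,4), (1,4), (1,5), (1,6), (2,5), (2,6), (3,5), (3,6)

α = atan 0.75 = 36.87°;  2α = 73.74°
n_0 = (+0.9082, +0.4185)
n_1 = (+0.0413, +0.9991)
n_2 = (-0.7333, +0.6799)
n_3 = (-0.9911, +0.1328)
n_4 = (-0.6948, -0.7192)
n_5 = (+0.2713, -0.9625)
n_6 = (+0.8496, -0.5275)
  (0,1): δ = 117.11°  ·
  (0,2): δ = 67.58°  ✓
  (0,3): δ = 32.37°  ✓
  (0,4): δ = 21.24°  ✓
  (0,5): δ = 81.00°  ·
  (0,6): δ = 123.42°  ·
  (1,2): δ = 130.47°  ·
  (1,3): δ = 95.27°  ·
  (1,4): δ = 41.65°  ✓
  (1,5): δ = 18.11°  ✓
  (1,6): δ = 60.53°  ✓
  (2,3): δ = 144.79°  ·
  (2,4): δ = 91.18°  ·
  (2,5): δ = 31.42°  ✓
  (2,6): δ = 11.00°  ✓
  (3,4): δ = 126.38°  ·
  (3,5): δ = 66.62°  ✓
  (3,6): δ = 24.20°  ✓
  (4,5): δ = 120.24°  ·
  (4,6): δ = 77.82°  ·
  (5,6): δ = 137.58°  ·
antipodal pairs: 10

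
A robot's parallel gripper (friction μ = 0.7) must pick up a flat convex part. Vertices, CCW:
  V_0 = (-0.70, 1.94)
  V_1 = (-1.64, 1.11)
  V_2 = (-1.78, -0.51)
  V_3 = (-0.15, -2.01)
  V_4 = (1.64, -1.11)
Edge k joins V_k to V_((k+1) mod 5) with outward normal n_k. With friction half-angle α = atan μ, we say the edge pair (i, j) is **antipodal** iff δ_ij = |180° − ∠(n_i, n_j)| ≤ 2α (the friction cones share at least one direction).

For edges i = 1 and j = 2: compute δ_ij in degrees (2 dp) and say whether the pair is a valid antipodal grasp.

δ = 127.68°, invalid

α = atan 0.7 = 34.99°;  2α = 69.98°
edge 1: e_1 = (-0.14, -1.62);  n_1 = (-0.9963, +0.0861)
edge 2: e_2 = (+1.63, -1.50);  n_2 = (-0.6772, -0.7358)
∠(n_1, n_2) = 52.32°
δ = |180° − 52.32°| = 127.68°
127.68° > 2α = 69.98°  →  invalid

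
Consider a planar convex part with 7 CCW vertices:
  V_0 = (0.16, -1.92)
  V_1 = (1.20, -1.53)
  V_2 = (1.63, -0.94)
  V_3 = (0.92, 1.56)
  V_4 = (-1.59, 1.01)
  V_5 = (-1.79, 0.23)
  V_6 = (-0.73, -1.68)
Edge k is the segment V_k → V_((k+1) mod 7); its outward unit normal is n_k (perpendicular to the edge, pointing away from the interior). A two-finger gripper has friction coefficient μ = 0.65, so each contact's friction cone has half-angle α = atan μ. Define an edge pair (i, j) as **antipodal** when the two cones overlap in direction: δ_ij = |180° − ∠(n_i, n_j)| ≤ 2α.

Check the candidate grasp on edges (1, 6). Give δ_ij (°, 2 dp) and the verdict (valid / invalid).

δ = 110.99°, invalid

α = atan 0.65 = 33.02°;  2α = 66.05°
edge 1: e_1 = (+0.43, +0.59);  n_1 = (+0.8081, -0.5890)
edge 6: e_6 = (+0.89, -0.24);  n_6 = (-0.2604, -0.9655)
∠(n_1, n_6) = 69.01°
δ = |180° − 69.01°| = 110.99°
110.99° > 2α = 66.05°  →  invalid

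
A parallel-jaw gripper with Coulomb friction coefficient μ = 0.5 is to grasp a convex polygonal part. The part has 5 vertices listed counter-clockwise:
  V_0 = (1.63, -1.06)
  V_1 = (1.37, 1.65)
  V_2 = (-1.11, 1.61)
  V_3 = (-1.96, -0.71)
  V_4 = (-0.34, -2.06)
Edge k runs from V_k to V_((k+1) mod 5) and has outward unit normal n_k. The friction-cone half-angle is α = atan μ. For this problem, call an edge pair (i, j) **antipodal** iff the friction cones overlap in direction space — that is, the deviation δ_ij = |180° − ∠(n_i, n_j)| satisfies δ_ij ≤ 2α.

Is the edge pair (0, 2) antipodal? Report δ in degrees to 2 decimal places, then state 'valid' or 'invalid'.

α = atan 0.5 = 26.57°;  2α = 53.13°
edge 0: e_0 = (-0.26, +2.71);  n_0 = (+0.9954, +0.0955)
edge 2: e_2 = (-0.85, -2.32);  n_2 = (-0.9390, +0.3440)
∠(n_0, n_2) = 154.40°
δ = |180° − 154.40°| = 25.60°
25.60° ≤ 2α = 53.13°  →  valid

δ = 25.60°, valid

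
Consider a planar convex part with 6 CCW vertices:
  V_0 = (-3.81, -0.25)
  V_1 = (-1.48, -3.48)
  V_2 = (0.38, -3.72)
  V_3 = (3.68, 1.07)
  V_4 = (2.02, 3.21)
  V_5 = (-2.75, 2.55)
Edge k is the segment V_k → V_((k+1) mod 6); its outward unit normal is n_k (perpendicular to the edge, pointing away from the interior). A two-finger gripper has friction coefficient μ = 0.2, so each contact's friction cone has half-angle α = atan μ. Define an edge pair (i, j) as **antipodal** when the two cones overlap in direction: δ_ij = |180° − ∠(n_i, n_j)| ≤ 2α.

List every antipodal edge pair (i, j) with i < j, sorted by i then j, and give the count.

count = 3; pairs: (0,3), (1,4), (2,5)

α = atan 0.2 = 11.31°;  2α = 22.62°
n_0 = (-0.8110, -0.5850)
n_1 = (-0.1280, -0.9918)
n_2 = (+0.8235, -0.5673)
n_3 = (+0.7901, +0.6129)
n_4 = (-0.1371, +0.9906)
n_5 = (-0.9352, +0.3541)
  (0,1): δ = 133.16°  ·
  (0,2): δ = 70.37°  ·
  (0,3): δ = 2.00°  ✓
  (0,4): δ = 62.07°  ·
  (0,5): δ = 123.46°  ·
  (1,2): δ = 117.21°  ·
  (1,3): δ = 44.85°  ·
  (1,4): δ = 15.23°  ✓
  (1,5): δ = 76.62°  ·
  (2,3): δ = 107.63°  ·
  (2,4): δ = 47.56°  ·
  (2,5): δ = 13.83°  ✓
  (3,4): δ = 119.92°  ·
  (3,5): δ = 58.54°  ·
  (4,5): δ = 118.61°  ·
antipodal pairs: 3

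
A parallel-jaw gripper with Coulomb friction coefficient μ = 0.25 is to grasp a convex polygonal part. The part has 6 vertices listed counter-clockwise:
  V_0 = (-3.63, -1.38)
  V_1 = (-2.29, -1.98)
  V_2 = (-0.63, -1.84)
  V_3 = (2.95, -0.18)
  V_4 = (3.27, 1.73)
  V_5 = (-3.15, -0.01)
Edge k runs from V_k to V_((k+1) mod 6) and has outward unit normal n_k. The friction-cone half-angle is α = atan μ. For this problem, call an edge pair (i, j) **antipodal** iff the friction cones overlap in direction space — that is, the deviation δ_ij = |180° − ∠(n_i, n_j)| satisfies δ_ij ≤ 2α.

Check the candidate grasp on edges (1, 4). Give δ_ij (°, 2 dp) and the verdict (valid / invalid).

α = atan 0.25 = 14.04°;  2α = 28.07°
edge 1: e_1 = (+1.66, +0.14);  n_1 = (+0.0840, -0.9965)
edge 4: e_4 = (-6.42, -1.74);  n_4 = (-0.2616, +0.9652)
∠(n_1, n_4) = 169.66°
δ = |180° − 169.66°| = 10.34°
10.34° ≤ 2α = 28.07°  →  valid

δ = 10.34°, valid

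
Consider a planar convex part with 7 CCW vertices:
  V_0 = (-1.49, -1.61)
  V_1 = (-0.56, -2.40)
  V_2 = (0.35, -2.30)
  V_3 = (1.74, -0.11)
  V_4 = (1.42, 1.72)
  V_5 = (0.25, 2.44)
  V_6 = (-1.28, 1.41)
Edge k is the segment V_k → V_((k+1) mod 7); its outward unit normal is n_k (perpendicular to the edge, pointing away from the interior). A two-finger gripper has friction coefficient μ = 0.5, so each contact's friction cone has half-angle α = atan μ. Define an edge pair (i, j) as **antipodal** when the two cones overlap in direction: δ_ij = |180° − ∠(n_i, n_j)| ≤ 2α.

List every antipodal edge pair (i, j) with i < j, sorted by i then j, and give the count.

α = atan 0.5 = 26.57°;  2α = 53.13°
n_0 = (-0.6474, -0.7621)
n_1 = (+0.1092, -0.9940)
n_2 = (+0.8443, -0.5359)
n_3 = (+0.9851, +0.1722)
n_4 = (+0.5241, +0.8517)
n_5 = (-0.5584, +0.8295)
n_6 = (-0.9976, +0.0694)
  (0,1): δ = 133.38°  ·
  (0,2): δ = 82.06°  ·
  (0,3): δ = 39.73°  ✓
  (0,4): δ = 8.74°  ✓
  (0,5): δ = 74.30°  ·
  (0,6): δ = 126.37°  ·
  (1,2): δ = 128.67°  ·
  (1,3): δ = 86.35°  ·
  (1,4): δ = 37.88°  ✓
  (1,5): δ = 27.68°  ✓
  (1,6): δ = 79.75°  ·
  (2,3): δ = 137.68°  ·
  (2,4): δ = 89.20°  ·
  (2,5): δ = 23.65°  ✓
  (2,6): δ = 28.43°  ✓
  (3,4): δ = 131.53°  ·
  (3,5): δ = 65.97°  ·
  (3,6): δ = 13.90°  ✓
  (4,5): δ = 114.44°  ·
  (4,6): δ = 62.37°  ·
  (5,6): δ = 127.93°  ·
antipodal pairs: 7

count = 7; pairs: (0,3), (0,4), (1,4), (1,5), (2,5), (2,6), (3,6)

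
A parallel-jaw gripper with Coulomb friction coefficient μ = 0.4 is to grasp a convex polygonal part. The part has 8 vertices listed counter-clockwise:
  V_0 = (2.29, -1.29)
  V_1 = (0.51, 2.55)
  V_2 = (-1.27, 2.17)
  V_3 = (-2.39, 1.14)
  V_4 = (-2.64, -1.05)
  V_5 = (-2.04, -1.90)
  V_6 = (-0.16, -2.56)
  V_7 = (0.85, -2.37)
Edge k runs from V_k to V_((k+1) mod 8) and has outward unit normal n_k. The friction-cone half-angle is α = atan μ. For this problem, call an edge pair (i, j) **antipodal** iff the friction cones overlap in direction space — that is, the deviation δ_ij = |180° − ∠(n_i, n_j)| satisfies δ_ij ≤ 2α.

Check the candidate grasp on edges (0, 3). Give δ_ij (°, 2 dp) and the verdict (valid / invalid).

α = atan 0.4 = 21.80°;  2α = 43.60°
edge 0: e_0 = (-1.78, +3.84);  n_0 = (+0.9073, +0.4206)
edge 3: e_3 = (-0.25, -2.19);  n_3 = (-0.9935, +0.1134)
∠(n_0, n_3) = 148.62°
δ = |180° − 148.62°| = 31.38°
31.38° ≤ 2α = 43.60°  →  valid

δ = 31.38°, valid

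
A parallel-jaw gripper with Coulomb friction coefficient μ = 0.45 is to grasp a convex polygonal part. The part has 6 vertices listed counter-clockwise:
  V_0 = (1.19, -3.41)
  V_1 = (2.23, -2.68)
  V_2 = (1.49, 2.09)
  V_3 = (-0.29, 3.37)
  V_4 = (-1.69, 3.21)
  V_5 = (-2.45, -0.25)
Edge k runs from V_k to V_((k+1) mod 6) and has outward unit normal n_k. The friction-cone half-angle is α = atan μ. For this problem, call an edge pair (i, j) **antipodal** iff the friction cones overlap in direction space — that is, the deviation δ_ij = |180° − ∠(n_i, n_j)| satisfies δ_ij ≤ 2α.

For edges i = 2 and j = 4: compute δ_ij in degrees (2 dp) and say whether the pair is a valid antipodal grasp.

α = atan 0.45 = 24.23°;  2α = 48.46°
edge 2: e_2 = (-1.78, +1.28);  n_2 = (+0.5838, +0.8119)
edge 4: e_4 = (-0.76, -3.46);  n_4 = (-0.9767, +0.2145)
∠(n_2, n_4) = 113.33°
δ = |180° − 113.33°| = 66.67°
66.67° > 2α = 48.46°  →  invalid

δ = 66.67°, invalid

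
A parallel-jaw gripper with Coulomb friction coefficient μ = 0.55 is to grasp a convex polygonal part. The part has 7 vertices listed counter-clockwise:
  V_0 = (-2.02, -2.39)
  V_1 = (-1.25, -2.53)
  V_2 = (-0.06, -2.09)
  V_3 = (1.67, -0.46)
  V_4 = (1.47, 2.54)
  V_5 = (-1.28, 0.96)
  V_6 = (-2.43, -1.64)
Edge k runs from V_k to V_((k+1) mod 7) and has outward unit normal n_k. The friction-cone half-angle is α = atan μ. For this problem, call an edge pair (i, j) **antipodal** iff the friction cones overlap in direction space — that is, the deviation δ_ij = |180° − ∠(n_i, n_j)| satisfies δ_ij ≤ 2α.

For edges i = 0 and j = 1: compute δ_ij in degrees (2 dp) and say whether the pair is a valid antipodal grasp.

α = atan 0.55 = 28.81°;  2α = 57.62°
edge 0: e_0 = (+0.77, -0.14);  n_0 = (-0.1789, -0.9839)
edge 1: e_1 = (+1.19, +0.44);  n_1 = (+0.3468, -0.9379)
∠(n_0, n_1) = 30.60°
δ = |180° − 30.60°| = 149.40°
149.40° > 2α = 57.62°  →  invalid

δ = 149.40°, invalid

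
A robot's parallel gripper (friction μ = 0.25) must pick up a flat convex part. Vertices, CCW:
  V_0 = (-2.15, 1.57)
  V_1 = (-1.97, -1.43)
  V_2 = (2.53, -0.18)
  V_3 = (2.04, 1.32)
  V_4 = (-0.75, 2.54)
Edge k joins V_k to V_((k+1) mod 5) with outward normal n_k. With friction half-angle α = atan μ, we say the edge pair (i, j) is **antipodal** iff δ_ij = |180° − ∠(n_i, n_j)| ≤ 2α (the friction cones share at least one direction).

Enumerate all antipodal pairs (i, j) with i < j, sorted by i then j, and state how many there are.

α = atan 0.25 = 14.04°;  2α = 28.07°
n_0 = (-0.9982, -0.0599)
n_1 = (+0.2676, -0.9635)
n_2 = (+0.9506, +0.3105)
n_3 = (+0.4006, +0.9162)
n_4 = (-0.5695, +0.8220)
  (0,1): δ = 77.91°  ·
  (0,2): δ = 14.66°  ✓
  (0,3): δ = 62.95°  ·
  (0,4): δ = 121.28°  ·
  (1,2): δ = 87.43°  ·
  (1,3): δ = 39.14°  ·
  (1,4): δ = 19.19°  ✓
  (2,3): δ = 131.71°  ·
  (2,4): δ = 73.37°  ·
  (3,4): δ = 121.66°  ·
antipodal pairs: 2

count = 2; pairs: (0,2), (1,4)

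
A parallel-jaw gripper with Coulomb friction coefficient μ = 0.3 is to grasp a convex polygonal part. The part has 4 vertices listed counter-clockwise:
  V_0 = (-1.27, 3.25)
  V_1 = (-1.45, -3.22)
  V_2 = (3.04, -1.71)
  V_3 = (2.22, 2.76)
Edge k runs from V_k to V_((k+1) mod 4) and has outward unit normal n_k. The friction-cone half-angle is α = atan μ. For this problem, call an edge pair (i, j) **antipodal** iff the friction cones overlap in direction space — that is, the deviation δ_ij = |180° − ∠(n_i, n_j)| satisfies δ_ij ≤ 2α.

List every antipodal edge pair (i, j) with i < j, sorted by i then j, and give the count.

count = 2; pairs: (0,2), (1,3)

α = atan 0.3 = 16.70°;  2α = 33.40°
n_0 = (-0.9996, +0.0278)
n_1 = (+0.3188, -0.9478)
n_2 = (+0.9836, +0.1804)
n_3 = (+0.1390, +0.9903)
  (0,1): δ = 69.82°  ·
  (0,2): δ = 11.99°  ✓
  (0,3): δ = 83.60°  ·
  (1,2): δ = 98.19°  ·
  (1,3): δ = 26.58°  ✓
  (2,3): δ = 108.39°  ·
antipodal pairs: 2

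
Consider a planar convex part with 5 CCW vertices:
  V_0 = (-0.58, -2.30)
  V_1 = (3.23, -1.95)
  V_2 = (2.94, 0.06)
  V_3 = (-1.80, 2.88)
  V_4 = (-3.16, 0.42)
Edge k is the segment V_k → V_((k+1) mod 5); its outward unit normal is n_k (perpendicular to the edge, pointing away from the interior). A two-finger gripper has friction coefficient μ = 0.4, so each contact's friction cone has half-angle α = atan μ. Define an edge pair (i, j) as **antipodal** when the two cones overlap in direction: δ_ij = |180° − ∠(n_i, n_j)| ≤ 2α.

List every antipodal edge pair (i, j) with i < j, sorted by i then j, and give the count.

count = 4; pairs: (0,2), (1,3), (1,4), (2,4)

α = atan 0.4 = 21.80°;  2α = 43.60°
n_0 = (+0.0915, -0.9958)
n_1 = (+0.9898, +0.1428)
n_2 = (+0.5113, +0.8594)
n_3 = (-0.8752, +0.4838)
n_4 = (-0.7255, -0.6882)
  (0,1): δ = 87.04°  ·
  (0,2): δ = 36.00°  ✓
  (0,3): δ = 55.82°  ·
  (0,4): δ = 128.24°  ·
  (1,2): δ = 128.96°  ·
  (1,3): δ = 37.15°  ✓
  (1,4): δ = 35.28°  ✓
  (2,3): δ = 88.19°  ·
  (2,4): δ = 15.76°  ✓
  (3,4): δ = 107.58°  ·
antipodal pairs: 4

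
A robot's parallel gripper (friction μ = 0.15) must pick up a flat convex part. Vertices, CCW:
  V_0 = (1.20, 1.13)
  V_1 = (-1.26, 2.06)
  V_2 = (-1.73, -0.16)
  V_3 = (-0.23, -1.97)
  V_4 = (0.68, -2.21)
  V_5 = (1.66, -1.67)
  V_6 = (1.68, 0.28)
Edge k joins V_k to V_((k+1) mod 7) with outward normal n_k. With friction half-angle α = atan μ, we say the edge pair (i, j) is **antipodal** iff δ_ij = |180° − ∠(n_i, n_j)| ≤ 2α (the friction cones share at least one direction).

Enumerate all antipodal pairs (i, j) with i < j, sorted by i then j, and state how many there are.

α = atan 0.15 = 8.53°;  2α = 17.06°
n_0 = (+0.3536, +0.9354)
n_1 = (-0.9783, +0.2071)
n_2 = (-0.7700, -0.6381)
n_3 = (-0.2550, -0.9669)
n_4 = (+0.4826, -0.8758)
n_5 = (+0.9999, -0.0103)
n_6 = (+0.8708, +0.4917)
  (0,1): δ = 81.24°  ·
  (0,2): δ = 29.64°  ·
  (0,3): δ = 5.93°  ✓
  (0,4): δ = 49.56°  ·
  (0,5): δ = 110.12°  ·
  (0,6): δ = 140.16°  ·
  (1,2): δ = 128.40°  ·
  (1,3): δ = 92.82°  ·
  (1,4): δ = 49.19°  ·
  (1,5): δ = 11.37°  ✓
  (1,6): δ = 41.41°  ·
  (2,3): δ = 144.42°  ·
  (2,4): δ = 100.79°  ·
  (2,5): δ = 40.24°  ·
  (2,6): δ = 10.20°  ✓
  (3,4): δ = 136.37°  ·
  (3,5): δ = 75.81°  ·
  (3,6): δ = 45.77°  ·
  (4,5): δ = 119.44°  ·
  (4,6): δ = 89.40°  ·
  (5,6): δ = 149.96°  ·
antipodal pairs: 3

count = 3; pairs: (0,3), (1,5), (2,6)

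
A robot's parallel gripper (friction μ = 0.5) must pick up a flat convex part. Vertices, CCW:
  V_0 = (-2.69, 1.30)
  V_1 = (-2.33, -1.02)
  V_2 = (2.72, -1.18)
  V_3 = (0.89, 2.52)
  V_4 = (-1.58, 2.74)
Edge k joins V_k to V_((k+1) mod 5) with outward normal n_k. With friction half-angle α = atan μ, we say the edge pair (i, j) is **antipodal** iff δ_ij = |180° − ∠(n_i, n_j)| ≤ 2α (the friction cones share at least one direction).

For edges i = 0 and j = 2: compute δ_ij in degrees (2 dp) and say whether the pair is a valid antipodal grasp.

δ = 17.50°, valid

α = atan 0.5 = 26.57°;  2α = 53.13°
edge 0: e_0 = (+0.36, -2.32);  n_0 = (-0.9882, -0.1533)
edge 2: e_2 = (-1.83, +3.70);  n_2 = (+0.8964, +0.4433)
∠(n_0, n_2) = 162.50°
δ = |180° − 162.50°| = 17.50°
17.50° ≤ 2α = 53.13°  →  valid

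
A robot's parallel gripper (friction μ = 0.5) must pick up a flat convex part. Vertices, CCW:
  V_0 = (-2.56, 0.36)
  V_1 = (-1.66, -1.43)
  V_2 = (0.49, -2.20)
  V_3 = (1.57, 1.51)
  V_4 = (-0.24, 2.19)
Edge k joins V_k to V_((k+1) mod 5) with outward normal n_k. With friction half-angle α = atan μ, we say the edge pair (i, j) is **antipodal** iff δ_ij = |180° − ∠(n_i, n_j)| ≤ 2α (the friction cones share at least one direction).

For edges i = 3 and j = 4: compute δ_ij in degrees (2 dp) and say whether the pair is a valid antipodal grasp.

δ = 121.14°, invalid

α = atan 0.5 = 26.57°;  2α = 53.13°
edge 3: e_3 = (-1.81, +0.68);  n_3 = (+0.3517, +0.9361)
edge 4: e_4 = (-2.32, -1.83);  n_4 = (-0.6193, +0.7851)
∠(n_3, n_4) = 58.86°
δ = |180° − 58.86°| = 121.14°
121.14° > 2α = 53.13°  →  invalid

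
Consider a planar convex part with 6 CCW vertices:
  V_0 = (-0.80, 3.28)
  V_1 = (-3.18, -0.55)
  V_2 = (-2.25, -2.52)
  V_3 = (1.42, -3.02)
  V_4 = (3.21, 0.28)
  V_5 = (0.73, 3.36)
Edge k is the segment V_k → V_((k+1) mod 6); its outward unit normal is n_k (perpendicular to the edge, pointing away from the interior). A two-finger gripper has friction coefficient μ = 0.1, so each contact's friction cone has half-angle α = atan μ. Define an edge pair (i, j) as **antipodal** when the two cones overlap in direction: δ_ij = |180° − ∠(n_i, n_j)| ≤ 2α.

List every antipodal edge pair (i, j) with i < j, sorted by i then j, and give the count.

count = 2; pairs: (0,3), (2,5)

α = atan 0.1 = 5.71°;  2α = 11.42°
n_0 = (-0.8494, +0.5278)
n_1 = (-0.9043, -0.4269)
n_2 = (-0.1350, -0.9908)
n_3 = (+0.8790, -0.4768)
n_4 = (+0.7789, +0.6272)
n_5 = (-0.0522, +0.9986)
  (0,1): δ = 122.87°  ·
  (0,2): δ = 65.90°  ·
  (0,3): δ = 3.38°  ✓
  (0,4): δ = 70.70°  ·
  (0,5): δ = 124.85°  ·
  (1,2): δ = 123.03°  ·
  (1,3): δ = 53.75°  ·
  (1,4): δ = 13.57°  ·
  (1,5): δ = 67.72°  ·
  (2,3): δ = 110.72°  ·
  (2,4): δ = 43.40°  ·
  (2,5): δ = 10.75°  ✓
  (3,4): δ = 112.68°  ·
  (3,5): δ = 58.53°  ·
  (4,5): δ = 125.85°  ·
antipodal pairs: 2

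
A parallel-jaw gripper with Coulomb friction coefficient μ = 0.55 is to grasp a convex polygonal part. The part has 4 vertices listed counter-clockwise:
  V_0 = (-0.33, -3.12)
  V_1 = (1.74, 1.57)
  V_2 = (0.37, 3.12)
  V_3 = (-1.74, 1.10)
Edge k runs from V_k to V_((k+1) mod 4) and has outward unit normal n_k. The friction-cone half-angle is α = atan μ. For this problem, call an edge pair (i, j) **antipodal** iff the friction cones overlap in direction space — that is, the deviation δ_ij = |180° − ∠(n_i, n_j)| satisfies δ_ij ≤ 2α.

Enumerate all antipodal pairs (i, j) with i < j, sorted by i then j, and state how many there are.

count = 3; pairs: (0,2), (0,3), (1,3)

α = atan 0.55 = 28.81°;  2α = 57.62°
n_0 = (+0.9149, -0.4038)
n_1 = (+0.7493, +0.6623)
n_2 = (-0.6915, +0.7223)
n_3 = (-0.9485, -0.3169)
  (0,1): δ = 114.71°  ·
  (0,2): δ = 22.43°  ✓
  (0,3): δ = 42.29°  ✓
  (1,2): δ = 87.72°  ·
  (1,3): δ = 23.00°  ✓
  (2,3): δ = 115.28°  ·
antipodal pairs: 3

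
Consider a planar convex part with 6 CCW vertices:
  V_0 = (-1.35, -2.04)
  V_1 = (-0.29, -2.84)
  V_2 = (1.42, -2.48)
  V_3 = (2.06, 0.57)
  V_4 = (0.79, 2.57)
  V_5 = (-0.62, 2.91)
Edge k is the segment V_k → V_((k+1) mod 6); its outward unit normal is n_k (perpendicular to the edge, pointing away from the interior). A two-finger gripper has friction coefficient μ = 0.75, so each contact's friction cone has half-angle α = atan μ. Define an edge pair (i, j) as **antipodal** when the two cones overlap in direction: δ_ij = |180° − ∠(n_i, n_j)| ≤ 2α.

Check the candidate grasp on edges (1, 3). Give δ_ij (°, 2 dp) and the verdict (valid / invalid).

δ = 69.47°, valid

α = atan 0.75 = 36.87°;  2α = 73.74°
edge 1: e_1 = (+1.71, +0.36);  n_1 = (+0.2060, -0.9785)
edge 3: e_3 = (-1.27, +2.00);  n_3 = (+0.8442, +0.5361)
∠(n_1, n_3) = 110.53°
δ = |180° − 110.53°| = 69.47°
69.47° ≤ 2α = 73.74°  →  valid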